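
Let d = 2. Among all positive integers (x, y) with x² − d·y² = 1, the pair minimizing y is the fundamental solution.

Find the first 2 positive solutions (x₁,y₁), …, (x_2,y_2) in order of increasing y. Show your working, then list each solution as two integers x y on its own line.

3 2
17 12

d=2: √d = [1; 2] (ℓ=1, odd), read p_1/q_1
step 0: (1, 1)  from 1·(1,0) + (0,1)
step 1: (3, 2)  from 2·(1,1) + (1,0)
→ (3, 2).  Check: 3²=9, 2·2²=8, difference 1.
(x_2, y_2) = (3·3 + 2·2·2, 3·2 + 2·3) = (17, 12)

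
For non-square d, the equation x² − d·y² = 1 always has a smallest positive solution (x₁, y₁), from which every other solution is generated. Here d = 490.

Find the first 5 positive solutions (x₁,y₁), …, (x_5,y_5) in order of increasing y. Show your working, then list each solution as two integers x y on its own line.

1039681 46968
2161873163521 97663474416
4495316905044313921 203077717488555624
9347391150304592810234881 422272088792340335957472
19436609957075163398170578312001 878056535095215307939712337240

√490 → a₀=22, period (7,2,1,4,4,4,1,2,7,44); ℓ=10 even so k=9
a_0=22:  p_0=22·1+0=22,  q_0=22·0+1=1
…
a_2=2:  p_2=2·155+22=332,  q_2=2·7+1=15
a_3=1:  p_3=1·332+155=487,  q_3=1·15+7=22
…
a_5=4:  p_5=4·2280+487=9607,  q_5=4·103+22=434
a_6=4:  p_6=4·9607+2280=40708,  q_6=4·434+103=1839
a_7=1:  p_7=1·40708+9607=50315,  q_7=1·1839+434=2273
a_8=2:  p_8=2·50315+40708=141338,  q_8=2·2273+1839=6385
a_9=7:  p_9=7·141338+50315=1039681,  q_9=7·6385+2273=46968
→ (1039681, 46968).  Check: 1039681²=1080936581761, 490·46968²=1080936581760, difference 1.
(x_2, y_2) = (1039681·1039681 + 490·46968·46968, 1039681·46968 + 46968·1039681) = (2161873163521, 97663474416)
(x_3, y_3) = (1039681·2161873163521 + 490·46968·97663474416, 1039681·97663474416 + 46968·2161873163521) = (4495316905044313921, 203077717488555624)
(x_4, y_4) = (1039681·4495316905044313921 + 490·46968·203077717488555624, 1039681·203077717488555624 + 46968·4495316905044313921) = (9347391150304592810234881, 422272088792340335957472)
(x_5, y_5) = (1039681·9347391150304592810234881 + 490·46968·422272088792340335957472, 1039681·422272088792340335957472 + 46968·9347391150304592810234881) = (19436609957075163398170578312001, 878056535095215307939712337240)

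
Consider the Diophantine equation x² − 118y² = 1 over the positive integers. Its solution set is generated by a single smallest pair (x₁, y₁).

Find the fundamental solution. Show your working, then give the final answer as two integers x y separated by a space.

306917 28254

[10; 1,6,3,2,10,2,3,6,1,20] for √118; ℓ=10 ⇒ convergent index 9
k=0  a_k=10  p_k/q_k = 10/1
…
k=3  a_k=3  p_k/q_k = 239/22
k=4  a_k=2  p_k/q_k = 554/51
k=5  a_k=10  p_k/q_k = 5779/532
…
k=7  a_k=3  p_k/q_k = 42115/3877
k=8  a_k=6  p_k/q_k = 264802/24377
k=9  a_k=1  p_k/q_k = 306917/28254
→ (306917, 28254).  Check: 306917²=94198044889, 118·28254²=94198044888, difference 1.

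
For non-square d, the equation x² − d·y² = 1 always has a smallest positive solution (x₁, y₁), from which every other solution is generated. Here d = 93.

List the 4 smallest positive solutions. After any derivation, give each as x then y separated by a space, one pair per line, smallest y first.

12151 1260
295293601 30620520
7176225079351 744139875780
174396621583094401 18084087230585040

√93 → a₀=9, period (1,1,1,4,6,4,1,1,1,18); ℓ=10 even so k=9
a_0=9:  p_0=9·1+0=9,  q_0=9·0+1=1
a_1=1:  p_1=1·9+1=10,  q_1=1·1+0=1
a_2=1:  p_2=1·10+9=19,  q_2=1·1+1=2
a_3=1:  p_3=1·19+10=29,  q_3=1·2+1=3
a_4=4:  p_4=4·29+19=135,  q_4=4·3+2=14
a_5=6:  p_5=6·135+29=839,  q_5=6·14+3=87
a_6=4:  p_6=4·839+135=3491,  q_6=4·87+14=362
…
a_8=1:  p_8=1·4330+3491=7821,  q_8=1·449+362=811
a_9=1:  p_9=1·7821+4330=12151,  q_9=1·811+449=1260
→ (12151, 1260).  Check: 12151²=147646801, 93·1260²=147646800, difference 1.
k=2:  x_2 = 12151·12151+93·1260·1260 = 295293601,  y_2 = 12151·1260+1260·12151 = 30620520
k=3:  x_3 = 12151·295293601+93·1260·30620520 = 7176225079351,  y_3 = 12151·30620520+1260·295293601 = 744139875780
k=4:  x_4 = 12151·7176225079351+93·1260·744139875780 = 174396621583094401,  y_4 = 12151·744139875780+1260·7176225079351 = 18084087230585040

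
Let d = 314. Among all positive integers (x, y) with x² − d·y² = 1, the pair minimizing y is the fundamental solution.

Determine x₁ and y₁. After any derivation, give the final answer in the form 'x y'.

√314 → a₀=17, period (1,2,1,1,2,1,34); ℓ=7 odd so k=13
step 0: (17, 1)  from 17·(1,0) + (0,1)
…
step 2: (53, 3)  from 2·(18,1) + (17,1)
…
step 4: (124, 7)  from 1·(71,4) + (53,3)
step 5: (319, 18)  from 2·(124,7) + (71,4)
…
step 8: (15824, 893)  from 1·(15381,868) + (443,25)
…
step 10: (62853, 3547)  from 1·(47029,2654) + (15824,893)
…
step 12: (282617, 15949)  from 2·(109882,6201) + (62853,3547)
step 13: (392499, 22150)  from 1·(282617,15949) + (109882,6201)
(x₁, y₁) = (392499, 22150);  392499² − 314·22150² = 1 ✓

392499 22150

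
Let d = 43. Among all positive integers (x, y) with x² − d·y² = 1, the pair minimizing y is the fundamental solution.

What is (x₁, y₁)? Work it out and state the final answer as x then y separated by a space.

[6; 1,1,3,1,5,1,3,1,1,12] for √43; ℓ=10 ⇒ convergent index 9
i=0: a=6 ⇒ p=6, q=1
i=1: a=1 ⇒ p=7, q=1
i=2: a=1 ⇒ p=13, q=2
i=3: a=3 ⇒ p=46, q=7
i=4: a=1 ⇒ p=59, q=9
i=5: a=5 ⇒ p=341, q=52
i=6: a=1 ⇒ p=400, q=61
i=7: a=3 ⇒ p=1541, q=235
i=8: a=1 ⇒ p=1941, q=296
i=9: a=1 ⇒ p=3482, q=531
→ (3482, 531).  Check: 3482²=12124324, 43·531²=12124323, difference 1.

3482 531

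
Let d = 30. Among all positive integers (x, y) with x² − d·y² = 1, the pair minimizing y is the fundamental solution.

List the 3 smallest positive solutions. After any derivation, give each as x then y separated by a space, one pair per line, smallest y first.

√30 → a₀=5, period (2,10); ℓ=2 even so k=1
k=0  a_k=5  p_k/q_k = 5/1
k=1  a_k=2  p_k/q_k = 11/2
→ (11, 2).  Check: 11²=121, 30·2²=120, difference 1.
n=2: (11,2)∘(11,2) = (11·11+30·2·2, 11·2+2·11) = (241,44)
n=3: (241,44)∘(11,2) = (11·241+30·2·44, 11·44+2·241) = (5291,966)

11 2
241 44
5291 966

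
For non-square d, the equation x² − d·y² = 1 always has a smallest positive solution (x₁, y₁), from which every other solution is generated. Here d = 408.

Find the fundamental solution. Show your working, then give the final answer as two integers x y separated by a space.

101 5

√408 = [20; 5,40, …], period ℓ=2 (even) → k=1
k=0  a_k=20  p_k/q_k = 20/1
k=1  a_k=5  p_k/q_k = 101/5
fundamental: x₁=101, y₁=5  (since 10201 − 408·25 = 1)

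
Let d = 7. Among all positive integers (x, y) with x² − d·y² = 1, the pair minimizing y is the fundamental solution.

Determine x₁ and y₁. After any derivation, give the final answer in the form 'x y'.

8 3

√7 → a₀=2, period (1,1,1,4); ℓ=4 even so k=3
a_0=2:  p_0=2·1+0=2,  q_0=2·0+1=1
a_1=1:  p_1=1·2+1=3,  q_1=1·1+0=1
a_2=1:  p_2=1·3+2=5,  q_2=1·1+1=2
a_3=1:  p_3=1·5+3=8,  q_3=1·2+1=3
→ (8, 3).  Check: 8²=64, 7·3²=63, difference 1.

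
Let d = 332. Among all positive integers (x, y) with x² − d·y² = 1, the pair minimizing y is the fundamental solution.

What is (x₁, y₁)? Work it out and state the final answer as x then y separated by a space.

13447 738

[18; 4,1,1,8,1,1,4,36] for √332; ℓ=8 ⇒ convergent index 7
i=0: a=18 ⇒ p=18, q=1
…
i=6: a=1 ⇒ p=2970, q=163
i=7: a=4 ⇒ p=13447, q=738
→ (13447, 738).  Check: 13447²=180821809, 332·738²=180821808, difference 1.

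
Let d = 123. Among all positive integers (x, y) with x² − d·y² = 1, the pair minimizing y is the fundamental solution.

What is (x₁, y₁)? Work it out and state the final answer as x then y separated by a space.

122 11

[11; 11,22] for √123; ℓ=2 ⇒ convergent index 1
a_0=11:  p_0=11·1+0=11,  q_0=11·0+1=1
a_1=11:  p_1=11·11+1=122,  q_1=11·1+0=11
fundamental: x₁=122, y₁=11  (since 14884 − 123·121 = 1)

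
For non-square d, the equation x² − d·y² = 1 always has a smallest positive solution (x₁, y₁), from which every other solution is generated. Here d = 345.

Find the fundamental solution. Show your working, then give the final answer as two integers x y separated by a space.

6761 364

√345 = [18; 1,1,2,1,6,1,2,1,1,36, …], period ℓ=10 (even) → k=9
a_0=18:  p_0=18·1+0=18,  q_0=18·0+1=1
a_1=1:  p_1=1·18+1=19,  q_1=1·1+0=1
a_2=1:  p_2=1·19+18=37,  q_2=1·1+1=2
a_3=2:  p_3=2·37+19=93,  q_3=2·2+1=5
…
a_6=1:  p_6=1·873+130=1003,  q_6=1·47+7=54
a_7=2:  p_7=2·1003+873=2879,  q_7=2·54+47=155
a_8=1:  p_8=1·2879+1003=3882,  q_8=1·155+54=209
a_9=1:  p_9=1·3882+2879=6761,  q_9=1·209+155=364
→ (6761, 364).  Check: 6761²=45711121, 345·364²=45711120, difference 1.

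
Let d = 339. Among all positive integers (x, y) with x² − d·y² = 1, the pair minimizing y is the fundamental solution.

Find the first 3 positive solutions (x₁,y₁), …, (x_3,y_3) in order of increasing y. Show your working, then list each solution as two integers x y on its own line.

97970 5321
19196241799 1042596740
3761311617998090 204286405230279

[18; 2,2,2,1,17,1,2,2,2,36] for √339; ℓ=10 ⇒ convergent index 9
step 0: (18, 1)  from 18·(1,0) + (0,1)
step 1: (37, 2)  from 2·(18,1) + (1,0)
step 2: (92, 5)  from 2·(37,2) + (18,1)
step 3: (221, 12)  from 2·(92,5) + (37,2)
step 4: (313, 17)  from 1·(221,12) + (92,5)
step 5: (5542, 301)  from 17·(313,17) + (221,12)
…
step 7: (17252, 937)  from 2·(5855,318) + (5542,301)
step 8: (40359, 2192)  from 2·(17252,937) + (5855,318)
step 9: (97970, 5321)  from 2·(40359,2192) + (17252,937)
→ (97970, 5321).  Check: 97970²=9598120900, 339·5321²=9598120899, difference 1.
n=2: (97970,5321)∘(97970,5321) = (97970·97970+339·5321·5321, 97970·5321+5321·97970) = (19196241799,1042596740)
n=3: (19196241799,1042596740)∘(97970,5321) = (97970·19196241799+339·5321·1042596740, 97970·1042596740+5321·19196241799) = (3761311617998090,204286405230279)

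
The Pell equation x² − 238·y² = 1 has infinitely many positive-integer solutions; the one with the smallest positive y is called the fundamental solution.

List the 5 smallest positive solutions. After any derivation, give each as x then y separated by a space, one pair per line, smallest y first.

√238 → a₀=15, period (2,2,1,14,1,2,2,30); ℓ=8 even so k=7
a_0=15:  p_0=15·1+0=15,  q_0=15·0+1=1
a_1=2:  p_1=2·15+1=31,  q_1=2·1+0=2
…
a_3=1:  p_3=1·77+31=108,  q_3=1·5+2=7
a_4=14:  p_4=14·108+77=1589,  q_4=14·7+5=103
a_5=1:  p_5=1·1589+108=1697,  q_5=1·103+7=110
a_6=2:  p_6=2·1697+1589=4983,  q_6=2·110+103=323
a_7=2:  p_7=2·4983+1697=11663,  q_7=2·323+110=756
(x₁, y₁) = (11663, 756);  11663² − 238·756² = 1 ✓
n=2: (11663,756)∘(11663,756) = (11663·11663+238·756·756, 11663·756+756·11663) = (272051137,17634456)
n=3: (272051137,17634456)∘(11663,756) = (11663·272051137+238·756·17634456, 11663·17634456+756·272051137) = (6345864809999,411341319900)
n=4: (6345864809999,411341319900)∘(11663,756) = (11663·6345864809999+238·756·411341319900, 11663·411341319900+756·6345864809999) = (148023642285985537,9594947610352944)
n=5: (148023642285985537,9594947610352944)∘(11663,756) = (11663·148023642285985537+238·756·9594947610352944, 11663·9594947610352944+756·148023642285985537) = (3452799473617033826063,223811747547751451844)

11663 756
272051137 17634456
6345864809999 411341319900
148023642285985537 9594947610352944
3452799473617033826063 223811747547751451844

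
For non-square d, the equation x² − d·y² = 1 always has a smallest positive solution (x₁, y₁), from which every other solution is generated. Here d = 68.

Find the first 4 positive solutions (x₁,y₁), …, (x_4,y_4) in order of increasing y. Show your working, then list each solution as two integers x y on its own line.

√68 → a₀=8, period (4,16); ℓ=2 even so k=1
i=0: a=8 ⇒ p=8, q=1
i=1: a=4 ⇒ p=33, q=4
fundamental: x₁=33, y₁=4  (since 1089 − 68·16 = 1)
(33+4√68)^2 = 2177 + 264√68
(33+4√68)^3 = 143649 + 17420√68
(33+4√68)^4 = 9478657 + 1149456√68

33 4
2177 264
143649 17420
9478657 1149456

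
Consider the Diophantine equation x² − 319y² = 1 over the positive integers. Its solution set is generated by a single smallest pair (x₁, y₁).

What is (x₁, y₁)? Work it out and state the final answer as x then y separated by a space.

12901780 722361

[17; 1,6,5,1,4,…,6,1,34] for √319; ℓ=14 ⇒ convergent index 13
i=0: a=17 ⇒ p=17, q=1
i=1: a=1 ⇒ p=18, q=1
…
i=3: a=5 ⇒ p=643, q=36
i=4: a=1 ⇒ p=768, q=43
…
i=7: a=1 ⇒ p=15628, q=875
…
i=10: a=1 ⇒ p=309613, q=17335
…
i=12: a=6 ⇒ p=11102899, q=621643
i=13: a=1 ⇒ p=12901780, q=722361
(x₁, y₁) = (12901780, 722361);  12901780² − 319·722361² = 1 ✓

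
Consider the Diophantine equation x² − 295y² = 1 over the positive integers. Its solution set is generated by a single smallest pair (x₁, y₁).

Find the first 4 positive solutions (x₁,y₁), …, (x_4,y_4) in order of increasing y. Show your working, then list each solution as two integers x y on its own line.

2024999 117900
8201241900001 477494764200
33215013292518224999 1933852840020353700
134520737404664024967600001 7832100134376274949528400

[17; 5,1,2,3,2,6,2,3,2,1,5,34] for √295; ℓ=12 ⇒ convergent index 11
a_0=17:  p_0=17·1+0=17,  q_0=17·0+1=1
a_1=5:  p_1=5·17+1=86,  q_1=5·1+0=5
a_2=1:  p_2=1·86+17=103,  q_2=1·5+1=6
a_3=2:  p_3=2·103+86=292,  q_3=2·6+5=17
a_4=3:  p_4=3·292+103=979,  q_4=3·17+6=57
a_5=2:  p_5=2·979+292=2250,  q_5=2·57+17=131
a_6=6:  p_6=6·2250+979=14479,  q_6=6·131+57=843
a_7=2:  p_7=2·14479+2250=31208,  q_7=2·843+131=1817
a_8=3:  p_8=3·31208+14479=108103,  q_8=3·1817+843=6294
a_9=2:  p_9=2·108103+31208=247414,  q_9=2·6294+1817=14405
a_10=1:  p_10=1·247414+108103=355517,  q_10=1·14405+6294=20699
a_11=5:  p_11=5·355517+247414=2024999,  q_11=5·20699+14405=117900
→ (2024999, 117900).  Check: 2024999²=4100620950001, 295·117900²=4100620950000, difference 1.
n=2: (2024999,117900)∘(2024999,117900) = (2024999·2024999+295·117900·117900, 2024999·117900+117900·2024999) = (8201241900001,477494764200)
n=3: (8201241900001,477494764200)∘(2024999,117900) = (2024999·8201241900001+295·117900·477494764200, 2024999·477494764200+117900·8201241900001) = (33215013292518224999,1933852840020353700)
n=4: (33215013292518224999,1933852840020353700)∘(2024999,117900) = (2024999·33215013292518224999+295·117900·1933852840020353700, 2024999·1933852840020353700+117900·33215013292518224999) = (134520737404664024967600001,7832100134376274949528400)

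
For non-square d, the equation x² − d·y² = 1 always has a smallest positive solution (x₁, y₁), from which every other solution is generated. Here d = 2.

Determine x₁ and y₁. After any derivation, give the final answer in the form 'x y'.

[1; 2] for √2; ℓ=1 ⇒ convergent index 1
k=0  a_k=1  p_k/q_k = 1/1
k=1  a_k=2  p_k/q_k = 3/2
(x₁, y₁) = (3, 2);  3² − 2·2² = 1 ✓

3 2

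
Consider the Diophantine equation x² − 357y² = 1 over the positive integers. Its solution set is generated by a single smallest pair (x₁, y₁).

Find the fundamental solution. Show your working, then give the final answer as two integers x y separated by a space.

3401 180

[18; 1,8,2,8,1,36] for √357; ℓ=6 ⇒ convergent index 5
step 0: (18, 1)  from 18·(1,0) + (0,1)
step 1: (19, 1)  from 1·(18,1) + (1,0)
…
step 3: (359, 19)  from 2·(170,9) + (19,1)
step 4: (3042, 161)  from 8·(359,19) + (170,9)
step 5: (3401, 180)  from 1·(3042,161) + (359,19)
→ (3401, 180).  Check: 3401²=11566801, 357·180²=11566800, difference 1.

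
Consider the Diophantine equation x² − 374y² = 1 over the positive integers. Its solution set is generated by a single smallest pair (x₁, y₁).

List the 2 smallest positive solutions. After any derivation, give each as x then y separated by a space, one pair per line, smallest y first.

√374 → a₀=19, period (2,1,18,1,2,38); ℓ=6 even so k=5
i=0: a=19 ⇒ p=19, q=1
…
i=4: a=1 ⇒ p=1141, q=59
i=5: a=2 ⇒ p=3365, q=174
→ (3365, 174).  Check: 3365²=11323225, 374·174²=11323224, difference 1.
(x_2, y_2) = (3365·3365 + 374·174·174, 3365·174 + 174·3365) = (22646449, 1171020)

3365 174
22646449 1171020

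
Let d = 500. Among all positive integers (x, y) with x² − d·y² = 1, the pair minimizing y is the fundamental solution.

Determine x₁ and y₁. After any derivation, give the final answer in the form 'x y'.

930249 41602

√500 → a₀=22, period (2,1,3,2,1,…,1,2,44); ℓ=14 even so k=13
a_0=22:  p_0=22·1+0=22,  q_0=22·0+1=1
a_1=2:  p_1=2·22+1=45,  q_1=2·1+0=2
…
a_3=3:  p_3=3·67+45=246,  q_3=3·3+2=11
a_4=2:  p_4=2·246+67=559,  q_4=2·11+3=25
…
a_8=1:  p_8=1·14445+1364=15809,  q_8=1·646+61=707
a_9=1:  p_9=1·15809+14445=30254,  q_9=1·707+646=1353
…
a_11=3:  p_11=3·76317+30254=259205,  q_11=3·3413+1353=11592
a_12=1:  p_12=1·259205+76317=335522,  q_12=1·11592+3413=15005
a_13=2:  p_13=2·335522+259205=930249,  q_13=2·15005+11592=41602
fundamental: x₁=930249, y₁=41602  (since 865363202001 − 500·1730726404 = 1)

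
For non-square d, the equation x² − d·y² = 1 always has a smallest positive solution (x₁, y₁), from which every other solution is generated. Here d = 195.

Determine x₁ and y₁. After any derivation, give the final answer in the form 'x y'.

d=195: √d = [13; 1,26] (ℓ=2, even), read p_1/q_1
a_0=13:  p_0=13·1+0=13,  q_0=13·0+1=1
a_1=1:  p_1=1·13+1=14,  q_1=1·1+0=1
(x₁, y₁) = (14, 1);  14² − 195·1² = 1 ✓

14 1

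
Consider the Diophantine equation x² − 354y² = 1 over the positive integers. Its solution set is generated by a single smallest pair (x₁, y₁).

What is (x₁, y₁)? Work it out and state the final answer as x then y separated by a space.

[18; 1,4,2,2,18,2,2,4,1,36] for √354; ℓ=10 ⇒ convergent index 9
a_0=18:  p_0=18·1+0=18,  q_0=18·0+1=1
a_1=1:  p_1=1·18+1=19,  q_1=1·1+0=1
a_2=4:  p_2=4·19+18=94,  q_2=4·1+1=5
a_3=2:  p_3=2·94+19=207,  q_3=2·5+1=11
…
a_5=18:  p_5=18·508+207=9351,  q_5=18·27+11=497
a_6=2:  p_6=2·9351+508=19210,  q_6=2·497+27=1021
a_7=2:  p_7=2·19210+9351=47771,  q_7=2·1021+497=2539
a_8=4:  p_8=4·47771+19210=210294,  q_8=4·2539+1021=11177
a_9=1:  p_9=1·210294+47771=258065,  q_9=1·11177+2539=13716
(x₁, y₁) = (258065, 13716);  258065² − 354·13716² = 1 ✓

258065 13716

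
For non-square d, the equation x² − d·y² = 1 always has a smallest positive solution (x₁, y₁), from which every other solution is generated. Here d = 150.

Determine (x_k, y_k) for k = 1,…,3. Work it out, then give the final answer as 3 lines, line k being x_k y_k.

[12; 4,24] for √150; ℓ=2 ⇒ convergent index 1
a_0=12:  p_0=12·1+0=12,  q_0=12·0+1=1
a_1=4:  p_1=4·12+1=49,  q_1=4·1+0=4
→ (49, 4).  Check: 49²=2401, 150·4²=2400, difference 1.
(49+4√150)^2 = 4801 + 392√150
(49+4√150)^3 = 470449 + 38412√150

49 4
4801 392
470449 38412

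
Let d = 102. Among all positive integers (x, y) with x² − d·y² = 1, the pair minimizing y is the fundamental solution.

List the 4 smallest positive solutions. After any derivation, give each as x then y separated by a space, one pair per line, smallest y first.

√102 = [10; 10,20, …], period ℓ=2 (even) → k=1
k=0  a_k=10  p_k/q_k = 10/1
k=1  a_k=10  p_k/q_k = 101/10
→ (101, 10).  Check: 101²=10201, 102·10²=10200, difference 1.
(x_2, y_2) = (101·101 + 102·10·10, 101·10 + 10·101) = (20401, 2020)
(x_3, y_3) = (101·20401 + 102·10·2020, 101·2020 + 10·20401) = (4120901, 408030)
(x_4, y_4) = (101·4120901 + 102·10·408030, 101·408030 + 10·4120901) = (832401601, 82420040)

101 10
20401 2020
4120901 408030
832401601 82420040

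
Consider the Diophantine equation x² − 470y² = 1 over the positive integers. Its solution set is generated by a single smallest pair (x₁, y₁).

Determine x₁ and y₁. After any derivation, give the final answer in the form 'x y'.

1691 78

√470 → a₀=21, period (1,2,8,2,1,42); ℓ=6 even so k=5
k=0  a_k=21  p_k/q_k = 21/1
…
k=4  a_k=2  p_k/q_k = 1149/53
k=5  a_k=1  p_k/q_k = 1691/78
fundamental: x₁=1691, y₁=78  (since 2859481 − 470·6084 = 1)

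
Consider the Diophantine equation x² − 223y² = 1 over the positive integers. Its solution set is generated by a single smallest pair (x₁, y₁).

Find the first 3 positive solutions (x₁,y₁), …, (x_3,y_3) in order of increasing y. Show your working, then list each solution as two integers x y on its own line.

√223 → a₀=14, period (1,13,1,28); ℓ=4 even so k=3
a_0=14:  p_0=14·1+0=14,  q_0=14·0+1=1
…
a_2=13:  p_2=13·15+14=209,  q_2=13·1+1=14
a_3=1:  p_3=1·209+15=224,  q_3=1·14+1=15
fundamental: x₁=224, y₁=15  (since 50176 − 223·225 = 1)
n=2: (224,15)∘(224,15) = (224·224+223·15·15, 224·15+15·224) = (100351,6720)
n=3: (100351,6720)∘(224,15) = (224·100351+223·15·6720, 224·6720+15·100351) = (44957024,3010545)

224 15
100351 6720
44957024 3010545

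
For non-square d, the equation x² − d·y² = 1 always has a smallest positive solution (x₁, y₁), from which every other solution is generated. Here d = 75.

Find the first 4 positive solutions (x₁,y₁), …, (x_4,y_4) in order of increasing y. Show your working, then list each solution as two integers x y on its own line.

√75 = [8; 1,1,1,16, …], period ℓ=4 (even) → k=3
step 0: (8, 1)  from 8·(1,0) + (0,1)
step 1: (9, 1)  from 1·(8,1) + (1,0)
step 2: (17, 2)  from 1·(9,1) + (8,1)
step 3: (26, 3)  from 1·(17,2) + (9,1)
(x₁, y₁) = (26, 3);  26² − 75·3² = 1 ✓
(x_2, y_2) = (26·26 + 75·3·3, 26·3 + 3·26) = (1351, 156)
(x_3, y_3) = (26·1351 + 75·3·156, 26·156 + 3·1351) = (70226, 8109)
(x_4, y_4) = (26·70226 + 75·3·8109, 26·8109 + 3·70226) = (3650401, 421512)

26 3
1351 156
70226 8109
3650401 421512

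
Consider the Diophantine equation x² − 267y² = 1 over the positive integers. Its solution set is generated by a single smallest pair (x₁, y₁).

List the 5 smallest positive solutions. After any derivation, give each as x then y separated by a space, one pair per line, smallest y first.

2402 147
11539207 706188
55434348026 3392527005
266306596377697 16297699025832
1279336833564108362 78294142727569923

√267 = [16; 2,1,15,1,2,32, …], period ℓ=6 (even) → k=5
step 0: (16, 1)  from 16·(1,0) + (0,1)
…
step 3: (768, 47)  from 15·(49,3) + (33,2)
step 4: (817, 50)  from 1·(768,47) + (49,3)
step 5: (2402, 147)  from 2·(817,50) + (768,47)
→ (2402, 147).  Check: 2402²=5769604, 267·147²=5769603, difference 1.
k=2:  x_2 = 2402·2402+267·147·147 = 11539207,  y_2 = 2402·147+147·2402 = 706188
k=3:  x_3 = 2402·11539207+267·147·706188 = 55434348026,  y_3 = 2402·706188+147·11539207 = 3392527005
k=4:  x_4 = 2402·55434348026+267·147·3392527005 = 266306596377697,  y_4 = 2402·3392527005+147·55434348026 = 16297699025832
k=5:  x_5 = 2402·266306596377697+267·147·16297699025832 = 1279336833564108362,  y_5 = 2402·16297699025832+147·266306596377697 = 78294142727569923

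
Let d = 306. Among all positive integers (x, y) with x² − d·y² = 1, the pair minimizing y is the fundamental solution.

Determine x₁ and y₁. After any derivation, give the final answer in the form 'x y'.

35 2

√306 → a₀=17, period (2,34); ℓ=2 even so k=1
i=0: a=17 ⇒ p=17, q=1
i=1: a=2 ⇒ p=35, q=2
(x₁, y₁) = (35, 2);  35² − 306·2² = 1 ✓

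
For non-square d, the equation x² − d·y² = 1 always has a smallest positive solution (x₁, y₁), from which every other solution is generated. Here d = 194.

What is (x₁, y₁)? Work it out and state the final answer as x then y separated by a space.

195 14

d=194: √d = [13; 1,12,1,26] (ℓ=4, even), read p_3/q_3
a_0=13:  p_0=13·1+0=13,  q_0=13·0+1=1
…
a_2=12:  p_2=12·14+13=181,  q_2=12·1+1=13
a_3=1:  p_3=1·181+14=195,  q_3=1·13+1=14
fundamental: x₁=195, y₁=14  (since 38025 − 194·196 = 1)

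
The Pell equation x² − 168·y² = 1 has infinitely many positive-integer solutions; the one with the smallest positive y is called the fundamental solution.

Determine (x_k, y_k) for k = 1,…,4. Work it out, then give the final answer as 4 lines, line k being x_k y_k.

13 1
337 26
8749 675
227137 17524

d=168: √d = [12; 1,24] (ℓ=2, even), read p_1/q_1
step 0: (12, 1)  from 12·(1,0) + (0,1)
step 1: (13, 1)  from 1·(12,1) + (1,0)
fundamental: x₁=13, y₁=1  (since 169 − 168·1 = 1)
(13+1√168)^2 = 337 + 26√168
(13+1√168)^3 = 8749 + 675√168
(13+1√168)^4 = 227137 + 17524√168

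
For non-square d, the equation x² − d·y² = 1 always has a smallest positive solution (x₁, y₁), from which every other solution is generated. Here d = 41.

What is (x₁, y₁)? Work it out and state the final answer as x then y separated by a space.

[6; 2,2,12] for √41; ℓ=3 ⇒ convergent index 5
a_0=6:  p_0=6·1+0=6,  q_0=6·0+1=1
…
a_4=2:  p_4=2·397+32=826,  q_4=2·62+5=129
a_5=2:  p_5=2·826+397=2049,  q_5=2·129+62=320
(x₁, y₁) = (2049, 320);  2049² − 41·320² = 1 ✓

2049 320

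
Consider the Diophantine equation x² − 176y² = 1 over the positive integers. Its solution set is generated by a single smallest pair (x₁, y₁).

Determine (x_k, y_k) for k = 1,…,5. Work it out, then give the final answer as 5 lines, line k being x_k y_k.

√176 → a₀=13, period (3,1,3,26); ℓ=4 even so k=3
i=0: a=13 ⇒ p=13, q=1
…
i=2: a=1 ⇒ p=53, q=4
i=3: a=3 ⇒ p=199, q=15
(x₁, y₁) = (199, 15);  199² − 176·15² = 1 ✓
n=2: (199,15)∘(199,15) = (199·199+176·15·15, 199·15+15·199) = (79201,5970)
n=3: (79201,5970)∘(199,15) = (199·79201+176·15·5970, 199·5970+15·79201) = (31521799,2376045)
n=4: (31521799,2376045)∘(199,15) = (199·31521799+176·15·2376045, 199·2376045+15·31521799) = (12545596801,945659940)
n=5: (12545596801,945659940)∘(199,15) = (199·12545596801+176·15·945659940, 199·945659940+15·12545596801) = (4993116004999,376370280075)

199 15
79201 5970
31521799 2376045
12545596801 945659940
4993116004999 376370280075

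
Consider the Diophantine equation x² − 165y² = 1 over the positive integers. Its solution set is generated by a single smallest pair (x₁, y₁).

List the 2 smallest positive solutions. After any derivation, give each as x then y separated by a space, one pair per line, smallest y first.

1079 84
2328481 181272

√165 = [12; 1,5,2,5,1,24, …], period ℓ=6 (even) → k=5
k=0  a_k=12  p_k/q_k = 12/1
k=1  a_k=1  p_k/q_k = 13/1
k=2  a_k=5  p_k/q_k = 77/6
k=3  a_k=2  p_k/q_k = 167/13
k=4  a_k=5  p_k/q_k = 912/71
k=5  a_k=1  p_k/q_k = 1079/84
(x₁, y₁) = (1079, 84);  1079² − 165·84² = 1 ✓
(x_2, y_2) = (1079·1079 + 165·84·84, 1079·84 + 84·1079) = (2328481, 181272)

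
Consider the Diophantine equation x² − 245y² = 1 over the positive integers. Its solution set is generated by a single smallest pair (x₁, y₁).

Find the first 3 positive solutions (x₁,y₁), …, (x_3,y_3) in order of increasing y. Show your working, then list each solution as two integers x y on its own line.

51841 3312
5374978561 343394784
557288527109761 35603857991376

d=245: √d = [15; 1,1,1,7,6,7,1,1,1,30] (ℓ=10, even), read p_9/q_9
k=0  a_k=15  p_k/q_k = 15/1
k=1  a_k=1  p_k/q_k = 16/1
k=2  a_k=1  p_k/q_k = 31/2
…
k=5  a_k=6  p_k/q_k = 2207/141
k=6  a_k=7  p_k/q_k = 15809/1010
…
k=8  a_k=1  p_k/q_k = 33825/2161
k=9  a_k=1  p_k/q_k = 51841/3312
→ (51841, 3312).  Check: 51841²=2687489281, 245·3312²=2687489280, difference 1.
n=2: (51841,3312)∘(51841,3312) = (51841·51841+245·3312·3312, 51841·3312+3312·51841) = (5374978561,343394784)
n=3: (5374978561,343394784)∘(51841,3312) = (51841·5374978561+245·3312·343394784, 51841·343394784+3312·5374978561) = (557288527109761,35603857991376)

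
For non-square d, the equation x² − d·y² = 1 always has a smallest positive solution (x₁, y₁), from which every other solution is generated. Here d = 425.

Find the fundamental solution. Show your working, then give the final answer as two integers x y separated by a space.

143649 6968

√425 → a₀=20, period (1,1,1,1,1,1,40); ℓ=7 odd so k=13
step 0: (20, 1)  from 20·(1,0) + (0,1)
step 1: (21, 1)  from 1·(20,1) + (1,0)
…
step 3: (62, 3)  from 1·(41,2) + (21,1)
…
step 6: (268, 13)  from 1·(165,8) + (103,5)
…
step 8: (11153, 541)  from 1·(10885,528) + (268,13)
step 9: (22038, 1069)  from 1·(11153,541) + (10885,528)
…
step 12: (88420, 4289)  from 1·(55229,2679) + (33191,1610)
step 13: (143649, 6968)  from 1·(88420,4289) + (55229,2679)
fundamental: x₁=143649, y₁=6968  (since 20635035201 − 425·48553024 = 1)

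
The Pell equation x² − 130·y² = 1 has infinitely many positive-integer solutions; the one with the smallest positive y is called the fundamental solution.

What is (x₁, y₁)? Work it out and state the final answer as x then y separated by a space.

6499 570

[11; 2,2,22] for √130; ℓ=3 ⇒ convergent index 5
step 0: (11, 1)  from 11·(1,0) + (0,1)
step 1: (23, 2)  from 2·(11,1) + (1,0)
step 2: (57, 5)  from 2·(23,2) + (11,1)
…
step 4: (2611, 229)  from 2·(1277,112) + (57,5)
step 5: (6499, 570)  from 2·(2611,229) + (1277,112)
→ (6499, 570).  Check: 6499²=42237001, 130·570²=42237000, difference 1.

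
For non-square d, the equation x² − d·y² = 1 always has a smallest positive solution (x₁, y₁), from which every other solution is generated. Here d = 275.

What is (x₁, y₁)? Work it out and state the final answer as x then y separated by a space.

199 12

[16; 1,1,2,1,1,32] for √275; ℓ=6 ⇒ convergent index 5
k=0  a_k=16  p_k/q_k = 16/1
k=1  a_k=1  p_k/q_k = 17/1
k=2  a_k=1  p_k/q_k = 33/2
…
k=4  a_k=1  p_k/q_k = 116/7
k=5  a_k=1  p_k/q_k = 199/12
(x₁, y₁) = (199, 12);  199² − 275·12² = 1 ✓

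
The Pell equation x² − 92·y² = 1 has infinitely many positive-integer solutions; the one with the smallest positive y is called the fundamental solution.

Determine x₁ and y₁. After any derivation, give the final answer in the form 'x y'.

1151 120

√92 → a₀=9, period (1,1,2,4,2,1,1,18); ℓ=8 even so k=7
k=0  a_k=9  p_k/q_k = 9/1
…
k=2  a_k=1  p_k/q_k = 19/2
…
k=6  a_k=1  p_k/q_k = 681/71
k=7  a_k=1  p_k/q_k = 1151/120
(x₁, y₁) = (1151, 120);  1151² − 92·120² = 1 ✓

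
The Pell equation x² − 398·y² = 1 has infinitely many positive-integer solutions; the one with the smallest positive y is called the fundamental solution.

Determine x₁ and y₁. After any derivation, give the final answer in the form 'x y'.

d=398: √d = [19; 1,18,1,38] (ℓ=4, even), read p_3/q_3
step 0: (19, 1)  from 19·(1,0) + (0,1)
step 1: (20, 1)  from 1·(19,1) + (1,0)
step 2: (379, 19)  from 18·(20,1) + (19,1)
step 3: (399, 20)  from 1·(379,19) + (20,1)
(x₁, y₁) = (399, 20);  399² − 398·20² = 1 ✓

399 20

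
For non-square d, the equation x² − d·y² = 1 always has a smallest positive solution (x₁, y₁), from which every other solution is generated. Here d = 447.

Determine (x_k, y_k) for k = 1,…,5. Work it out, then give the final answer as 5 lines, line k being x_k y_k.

148 7
43807 2072
12966724 613305
3838106497 181536208
1136066556388 53734104263

[21; 7,42] for √447; ℓ=2 ⇒ convergent index 1
step 0: (21, 1)  from 21·(1,0) + (0,1)
step 1: (148, 7)  from 7·(21,1) + (1,0)
fundamental: x₁=148, y₁=7  (since 21904 − 447·49 = 1)
(x_2, y_2) = (148·148 + 447·7·7, 148·7 + 7·148) = (43807, 2072)
(x_3, y_3) = (148·43807 + 447·7·2072, 148·2072 + 7·43807) = (12966724, 613305)
(x_4, y_4) = (148·12966724 + 447·7·613305, 148·613305 + 7·12966724) = (3838106497, 181536208)
(x_5, y_5) = (148·3838106497 + 447·7·181536208, 148·181536208 + 7·3838106497) = (1136066556388, 53734104263)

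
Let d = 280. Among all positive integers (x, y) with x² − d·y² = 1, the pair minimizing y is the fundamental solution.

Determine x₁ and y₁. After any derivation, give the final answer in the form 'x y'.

[16; 1,2,1,2,1,32] for √280; ℓ=6 ⇒ convergent index 5
k=0  a_k=16  p_k/q_k = 16/1
k=1  a_k=1  p_k/q_k = 17/1
k=2  a_k=2  p_k/q_k = 50/3
…
k=4  a_k=2  p_k/q_k = 184/11
k=5  a_k=1  p_k/q_k = 251/15
→ (251, 15).  Check: 251²=63001, 280·15²=63000, difference 1.

251 15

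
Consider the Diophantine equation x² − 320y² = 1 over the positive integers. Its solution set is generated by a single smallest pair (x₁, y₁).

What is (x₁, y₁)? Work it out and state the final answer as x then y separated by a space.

√320 = [17; 1,7,1,34, …], period ℓ=4 (even) → k=3
step 0: (17, 1)  from 17·(1,0) + (0,1)
…
step 2: (143, 8)  from 7·(18,1) + (17,1)
step 3: (161, 9)  from 1·(143,8) + (18,1)
fundamental: x₁=161, y₁=9  (since 25921 − 320·81 = 1)

161 9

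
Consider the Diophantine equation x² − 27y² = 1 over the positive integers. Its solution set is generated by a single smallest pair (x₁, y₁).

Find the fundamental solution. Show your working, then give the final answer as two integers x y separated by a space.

√27 = [5; 5,10, …], period ℓ=2 (even) → k=1
step 0: (5, 1)  from 5·(1,0) + (0,1)
step 1: (26, 5)  from 5·(5,1) + (1,0)
fundamental: x₁=26, y₁=5  (since 676 − 27·25 = 1)

26 5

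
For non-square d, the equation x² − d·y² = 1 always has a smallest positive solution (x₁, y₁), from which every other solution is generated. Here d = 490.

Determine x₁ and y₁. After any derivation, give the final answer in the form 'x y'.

√490 = [22; 7,2,1,4,4,4,1,2,7,44, …], period ℓ=10 (even) → k=9
k=0  a_k=22  p_k/q_k = 22/1
k=1  a_k=7  p_k/q_k = 155/7
…
k=4  a_k=4  p_k/q_k = 2280/103
k=5  a_k=4  p_k/q_k = 9607/434
k=6  a_k=4  p_k/q_k = 40708/1839
k=7  a_k=1  p_k/q_k = 50315/2273
k=8  a_k=2  p_k/q_k = 141338/6385
k=9  a_k=7  p_k/q_k = 1039681/46968
→ (1039681, 46968).  Check: 1039681²=1080936581761, 490·46968²=1080936581760, difference 1.

1039681 46968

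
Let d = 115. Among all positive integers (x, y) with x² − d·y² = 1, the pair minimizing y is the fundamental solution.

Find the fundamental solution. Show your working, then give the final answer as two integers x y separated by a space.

1126 105

[10; 1,2,1,1,1,1,1,2,1,20] for √115; ℓ=10 ⇒ convergent index 9
a_0=10:  p_0=10·1+0=10,  q_0=10·0+1=1
a_1=1:  p_1=1·10+1=11,  q_1=1·1+0=1
a_2=2:  p_2=2·11+10=32,  q_2=2·1+1=3
a_3=1:  p_3=1·32+11=43,  q_3=1·3+1=4
a_4=1:  p_4=1·43+32=75,  q_4=1·4+3=7
a_5=1:  p_5=1·75+43=118,  q_5=1·7+4=11
…
a_7=1:  p_7=1·193+118=311,  q_7=1·18+11=29
a_8=2:  p_8=2·311+193=815,  q_8=2·29+18=76
a_9=1:  p_9=1·815+311=1126,  q_9=1·76+29=105
fundamental: x₁=1126, y₁=105  (since 1267876 − 115·11025 = 1)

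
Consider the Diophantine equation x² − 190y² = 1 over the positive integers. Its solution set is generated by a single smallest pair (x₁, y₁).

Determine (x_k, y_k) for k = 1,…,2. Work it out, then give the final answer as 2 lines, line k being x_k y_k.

52021 3774
5412368881 392654508

[13; 1,3,1,1,1,…,3,1,26] for √190; ℓ=14 ⇒ convergent index 13
k=0  a_k=13  p_k/q_k = 13/1
…
k=5  a_k=1  p_k/q_k = 193/14
k=6  a_k=2  p_k/q_k = 510/37
…
k=11  a_k=1  p_k/q_k = 11234/815
k=12  a_k=3  p_k/q_k = 40787/2959
k=13  a_k=1  p_k/q_k = 52021/3774
fundamental: x₁=52021, y₁=3774  (since 2706184441 − 190·14243076 = 1)
k=2:  x_2 = 52021·52021+190·3774·3774 = 5412368881,  y_2 = 52021·3774+3774·52021 = 392654508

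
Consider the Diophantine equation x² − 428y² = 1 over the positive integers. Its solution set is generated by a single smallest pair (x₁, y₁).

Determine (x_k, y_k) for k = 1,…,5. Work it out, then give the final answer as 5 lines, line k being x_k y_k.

√428 → a₀=20, period (1,2,4,1,5,10,5,1,4,2,1,40); ℓ=12 even so k=11
step 0: (20, 1)  from 20·(1,0) + (0,1)
step 1: (21, 1)  from 1·(20,1) + (1,0)
step 2: (62, 3)  from 2·(21,1) + (20,1)
step 3: (269, 13)  from 4·(62,3) + (21,1)
step 4: (331, 16)  from 1·(269,13) + (62,3)
step 5: (1924, 93)  from 5·(331,16) + (269,13)
step 6: (19571, 946)  from 10·(1924,93) + (331,16)
step 7: (99779, 4823)  from 5·(19571,946) + (1924,93)
step 8: (119350, 5769)  from 1·(99779,4823) + (19571,946)
step 9: (577179, 27899)  from 4·(119350,5769) + (99779,4823)
step 10: (1273708, 61567)  from 2·(577179,27899) + (119350,5769)
step 11: (1850887, 89466)  from 1·(1273708,61567) + (577179,27899)
fundamental: x₁=1850887, y₁=89466  (since 3425782686769 − 428·8004165156 = 1)
(1850887+89466√428)^2 = 6851565373537 + 331182912684√428
(1850887+89466√428)^3 = 25362946559057703751 + 1225964295417811950√428
(1850887+89466√428)^4 = 93887896135702420679780737 + 4538242753705644230486616√428
(1850887+89466√428)^5 = 347551772829818329662915600223687 + 16799549031354731501369944644834√428

1850887 89466
6851565373537 331182912684
25362946559057703751 1225964295417811950
93887896135702420679780737 4538242753705644230486616
347551772829818329662915600223687 16799549031354731501369944644834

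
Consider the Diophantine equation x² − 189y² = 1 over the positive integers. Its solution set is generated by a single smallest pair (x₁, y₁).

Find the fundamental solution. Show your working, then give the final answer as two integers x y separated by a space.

55 4

√189 → a₀=13, period (1,2,1,26); ℓ=4 even so k=3
step 0: (13, 1)  from 13·(1,0) + (0,1)
step 1: (14, 1)  from 1·(13,1) + (1,0)
step 2: (41, 3)  from 2·(14,1) + (13,1)
step 3: (55, 4)  from 1·(41,3) + (14,1)
(x₁, y₁) = (55, 4);  55² − 189·4² = 1 ✓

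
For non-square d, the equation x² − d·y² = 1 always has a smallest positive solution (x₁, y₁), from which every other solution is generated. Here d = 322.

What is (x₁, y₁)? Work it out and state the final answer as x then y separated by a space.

√322 → a₀=17, period (1,16,1,34); ℓ=4 even so k=3
k=0  a_k=17  p_k/q_k = 17/1
…
k=2  a_k=16  p_k/q_k = 305/17
k=3  a_k=1  p_k/q_k = 323/18
(x₁, y₁) = (323, 18);  323² − 322·18² = 1 ✓

323 18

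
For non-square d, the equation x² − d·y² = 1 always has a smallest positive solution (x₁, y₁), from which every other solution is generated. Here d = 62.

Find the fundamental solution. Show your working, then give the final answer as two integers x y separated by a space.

63 8

[7; 1,6,1,14] for √62; ℓ=4 ⇒ convergent index 3
k=0  a_k=7  p_k/q_k = 7/1
k=1  a_k=1  p_k/q_k = 8/1
k=2  a_k=6  p_k/q_k = 55/7
k=3  a_k=1  p_k/q_k = 63/8
(x₁, y₁) = (63, 8);  63² − 62·8² = 1 ✓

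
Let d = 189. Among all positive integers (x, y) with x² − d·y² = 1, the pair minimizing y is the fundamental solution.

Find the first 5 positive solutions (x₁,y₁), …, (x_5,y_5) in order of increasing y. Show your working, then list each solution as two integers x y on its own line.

d=189: √d = [13; 1,2,1,26] (ℓ=4, even), read p_3/q_3
a_0=13:  p_0=13·1+0=13,  q_0=13·0+1=1
a_1=1:  p_1=1·13+1=14,  q_1=1·1+0=1
a_2=2:  p_2=2·14+13=41,  q_2=2·1+1=3
a_3=1:  p_3=1·41+14=55,  q_3=1·3+1=4
fundamental: x₁=55, y₁=4  (since 3025 − 189·16 = 1)
(55+4√189)^2 = 6049 + 440√189
(55+4√189)^3 = 665335 + 48396√189
(55+4√189)^4 = 73180801 + 5323120√189
(55+4√189)^5 = 8049222775 + 585494804√189

55 4
6049 440
665335 48396
73180801 5323120
8049222775 585494804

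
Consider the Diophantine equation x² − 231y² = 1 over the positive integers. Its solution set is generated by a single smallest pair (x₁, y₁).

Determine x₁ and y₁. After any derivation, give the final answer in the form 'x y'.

76 5

d=231: √d = [15; 5,30] (ℓ=2, even), read p_1/q_1
step 0: (15, 1)  from 15·(1,0) + (0,1)
step 1: (76, 5)  from 5·(15,1) + (1,0)
(x₁, y₁) = (76, 5);  76² − 231·5² = 1 ✓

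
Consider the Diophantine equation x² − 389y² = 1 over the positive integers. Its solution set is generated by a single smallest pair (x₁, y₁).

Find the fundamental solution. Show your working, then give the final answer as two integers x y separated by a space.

d=389: √d = [19; 1,2,1,1,1,1,2,1,38] (ℓ=9, odd), read p_17/q_17
a_0=19:  p_0=19·1+0=19,  q_0=19·0+1=1
a_1=1:  p_1=1·19+1=20,  q_1=1·1+0=1
…
a_3=1:  p_3=1·59+20=79,  q_3=1·3+1=4
a_4=1:  p_4=1·79+59=138,  q_4=1·4+3=7
a_5=1:  p_5=1·138+79=217,  q_5=1·7+4=11
a_6=1:  p_6=1·217+138=355,  q_6=1·11+7=18
a_7=2:  p_7=2·355+217=927,  q_7=2·18+11=47
a_8=1:  p_8=1·927+355=1282,  q_8=1·47+18=65
…
a_10=1:  p_10=1·49643+1282=50925,  q_10=1·2517+65=2582
a_11=2:  p_11=2·50925+49643=151493,  q_11=2·2582+2517=7681
a_12=1:  p_12=1·151493+50925=202418,  q_12=1·7681+2582=10263
a_13=1:  p_13=1·202418+151493=353911,  q_13=1·10263+7681=17944
a_14=1:  p_14=1·353911+202418=556329,  q_14=1·17944+10263=28207
a_15=1:  p_15=1·556329+353911=910240,  q_15=1·28207+17944=46151
a_16=2:  p_16=2·910240+556329=2376809,  q_16=2·46151+28207=120509
a_17=1:  p_17=1·2376809+910240=3287049,  q_17=1·120509+46151=166660
fundamental: x₁=3287049, y₁=166660  (since 10804691128401 − 389·27775555600 = 1)

3287049 166660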